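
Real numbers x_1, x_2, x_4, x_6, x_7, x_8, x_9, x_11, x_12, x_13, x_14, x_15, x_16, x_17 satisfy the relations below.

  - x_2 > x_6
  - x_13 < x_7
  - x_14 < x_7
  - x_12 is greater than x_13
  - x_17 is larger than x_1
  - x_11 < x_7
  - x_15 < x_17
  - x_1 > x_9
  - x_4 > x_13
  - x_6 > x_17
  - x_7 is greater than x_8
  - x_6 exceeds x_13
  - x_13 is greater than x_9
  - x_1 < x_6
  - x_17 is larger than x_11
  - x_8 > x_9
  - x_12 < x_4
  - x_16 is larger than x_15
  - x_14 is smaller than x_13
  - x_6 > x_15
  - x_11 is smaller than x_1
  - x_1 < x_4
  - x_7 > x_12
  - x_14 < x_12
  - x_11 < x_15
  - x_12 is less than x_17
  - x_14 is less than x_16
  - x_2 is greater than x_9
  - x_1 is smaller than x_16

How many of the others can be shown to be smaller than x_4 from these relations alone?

6

From x_4 the given relations immediately reach x_13, x_12, x_1.
From those, x_11, x_14, x_9 — 6 in total.
Nothing else is reachable below x_4; 6 in all.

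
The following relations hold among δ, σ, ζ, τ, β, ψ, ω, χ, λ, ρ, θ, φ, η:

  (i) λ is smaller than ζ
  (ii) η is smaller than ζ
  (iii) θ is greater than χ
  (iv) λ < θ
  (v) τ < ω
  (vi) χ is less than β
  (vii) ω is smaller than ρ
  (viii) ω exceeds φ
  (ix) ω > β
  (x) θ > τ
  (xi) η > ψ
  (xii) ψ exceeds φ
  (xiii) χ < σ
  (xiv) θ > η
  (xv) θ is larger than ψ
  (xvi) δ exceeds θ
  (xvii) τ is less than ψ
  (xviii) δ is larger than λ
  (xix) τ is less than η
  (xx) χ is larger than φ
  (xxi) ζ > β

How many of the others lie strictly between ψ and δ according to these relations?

The relations place ψ below δ. An element lies strictly between them when it is forced above ψ and also forced below δ.
Above ψ: {η, θ, ζ}. Below δ: {φ, χ, τ, λ, η, θ}.
Intersection: {η, θ} — 2.

2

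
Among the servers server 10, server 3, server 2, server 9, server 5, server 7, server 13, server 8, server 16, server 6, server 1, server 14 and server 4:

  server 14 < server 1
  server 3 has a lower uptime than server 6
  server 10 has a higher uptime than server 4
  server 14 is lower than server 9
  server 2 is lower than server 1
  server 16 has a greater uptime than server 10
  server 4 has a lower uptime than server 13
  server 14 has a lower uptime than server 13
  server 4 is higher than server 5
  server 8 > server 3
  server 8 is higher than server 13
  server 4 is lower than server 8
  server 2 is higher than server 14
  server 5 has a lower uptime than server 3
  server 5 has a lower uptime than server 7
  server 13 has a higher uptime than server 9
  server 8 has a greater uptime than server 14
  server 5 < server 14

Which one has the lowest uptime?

Chaining upward from server 5: directly above it, server 14, server 3, server 4, server 7; then server 2, server 9, server 1, server 6, server 10, server 13, server 8; then server 16.
That covers every other element, and nothing is given below server 5, so server 5 is the lowest uptime.

server 5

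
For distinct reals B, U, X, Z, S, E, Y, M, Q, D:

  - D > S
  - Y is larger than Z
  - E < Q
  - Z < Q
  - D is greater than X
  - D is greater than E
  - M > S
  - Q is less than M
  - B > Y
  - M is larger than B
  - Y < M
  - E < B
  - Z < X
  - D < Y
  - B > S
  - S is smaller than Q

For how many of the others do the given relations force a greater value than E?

5

From E the given relations immediately reach D, B, Q.
From those, Y, M — 5 in total.
Nothing else is reachable above E; 5 in all.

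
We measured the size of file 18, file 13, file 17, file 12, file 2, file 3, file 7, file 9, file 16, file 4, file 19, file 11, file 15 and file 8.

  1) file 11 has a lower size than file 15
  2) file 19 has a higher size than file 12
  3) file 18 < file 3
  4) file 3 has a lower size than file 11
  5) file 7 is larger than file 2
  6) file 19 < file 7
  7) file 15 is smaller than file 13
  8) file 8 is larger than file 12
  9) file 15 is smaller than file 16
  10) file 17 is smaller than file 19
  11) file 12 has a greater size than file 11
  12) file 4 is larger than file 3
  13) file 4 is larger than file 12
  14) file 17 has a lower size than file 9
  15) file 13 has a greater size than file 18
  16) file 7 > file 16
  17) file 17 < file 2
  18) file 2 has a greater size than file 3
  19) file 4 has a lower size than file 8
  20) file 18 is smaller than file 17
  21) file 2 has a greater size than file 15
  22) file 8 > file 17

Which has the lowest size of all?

file 18

file 3 is not least since file 18 < file 3; file 17 is not least since file 18 < file 17; file 11 is not least since file 3 < file 11; file 15 is not least since file 11 < file 15; file 12 is not least since file 11 < file 12; file 9 is not least since file 17 < file 9; file 4 is not least since file 12 < file 4; file 13 is not least since file 18 < file 13; file 16 is not least since file 15 < file 16; file 2 is not least since file 17 < file 2; file 19 is not least since file 17 < file 19; file 7 is not least since file 2 < file 7; file 8 is not least since file 12 < file 8.
Only file 18 has nothing below it, so file 18 is the lowest size.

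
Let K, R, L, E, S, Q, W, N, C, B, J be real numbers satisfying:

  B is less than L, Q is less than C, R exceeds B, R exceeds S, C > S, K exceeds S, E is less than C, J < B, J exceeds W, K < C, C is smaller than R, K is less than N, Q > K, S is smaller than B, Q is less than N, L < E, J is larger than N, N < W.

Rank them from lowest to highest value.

S < K < Q < N < W < J < B < L < E < C < R

Each adjacent pair is fixed by a given relation: S < K; K < Q; Q < N; N < W; W < J; J < B; B < L; L < E; E < C; C < R. Chaining them end to end gives the full order.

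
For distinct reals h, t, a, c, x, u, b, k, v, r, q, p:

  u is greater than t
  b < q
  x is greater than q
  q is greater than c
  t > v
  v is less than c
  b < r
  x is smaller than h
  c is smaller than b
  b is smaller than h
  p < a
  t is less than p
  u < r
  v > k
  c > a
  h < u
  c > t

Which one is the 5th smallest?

a

The consecutive relations fix a unique order: k < v < t < p < a < c < b < q < x < h < u < r.
Counting 5 from the smallest end gives a.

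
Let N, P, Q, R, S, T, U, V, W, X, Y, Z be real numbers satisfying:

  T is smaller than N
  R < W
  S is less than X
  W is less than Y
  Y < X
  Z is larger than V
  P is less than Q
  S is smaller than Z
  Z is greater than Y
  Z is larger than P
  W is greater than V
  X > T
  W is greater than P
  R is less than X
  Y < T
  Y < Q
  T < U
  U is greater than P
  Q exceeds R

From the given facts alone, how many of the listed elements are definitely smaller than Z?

6

From Z the given relations immediately reach P, S, V, Y.
From those, W — 5 in total.
From those, R — 6 in total.
Nothing else is reachable below Z; 6 in all.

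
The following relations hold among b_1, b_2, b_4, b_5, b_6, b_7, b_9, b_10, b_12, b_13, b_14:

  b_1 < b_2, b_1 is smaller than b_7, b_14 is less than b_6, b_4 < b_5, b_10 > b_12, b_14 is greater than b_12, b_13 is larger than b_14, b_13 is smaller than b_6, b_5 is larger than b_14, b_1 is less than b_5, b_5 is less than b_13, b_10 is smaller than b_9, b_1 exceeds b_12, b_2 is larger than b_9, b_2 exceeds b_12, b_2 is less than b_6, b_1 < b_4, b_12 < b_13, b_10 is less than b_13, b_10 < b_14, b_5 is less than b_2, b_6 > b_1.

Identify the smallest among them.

b_12

Chaining upward from b_12: directly above it, b_1, b_10, b_14, b_2, b_13; then b_4, b_7, b_9, b_5, b_6.
That covers every other element, and nothing is given below b_12, so b_12 is the smallest.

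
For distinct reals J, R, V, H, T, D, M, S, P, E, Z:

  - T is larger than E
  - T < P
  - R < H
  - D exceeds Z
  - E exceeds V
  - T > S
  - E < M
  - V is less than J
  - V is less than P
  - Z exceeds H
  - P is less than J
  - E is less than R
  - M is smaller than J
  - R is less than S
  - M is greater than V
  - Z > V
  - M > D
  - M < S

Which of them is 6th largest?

D

Piecing the relations together gives one ordering: V < E < R < H < Z < D < M < S < T < P < J.
The 6th largest is D.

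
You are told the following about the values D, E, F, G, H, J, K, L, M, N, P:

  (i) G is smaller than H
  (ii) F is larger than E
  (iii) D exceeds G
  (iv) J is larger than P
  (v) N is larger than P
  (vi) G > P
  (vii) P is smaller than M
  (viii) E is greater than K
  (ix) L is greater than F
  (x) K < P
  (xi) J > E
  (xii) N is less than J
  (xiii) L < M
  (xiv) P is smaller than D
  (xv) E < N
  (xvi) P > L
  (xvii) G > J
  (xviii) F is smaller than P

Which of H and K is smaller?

K

K < E < F < L < P < N < J < G < H, by transitivity through E, F, L, P, N, J, G.
So K < H; K is the smaller of the two.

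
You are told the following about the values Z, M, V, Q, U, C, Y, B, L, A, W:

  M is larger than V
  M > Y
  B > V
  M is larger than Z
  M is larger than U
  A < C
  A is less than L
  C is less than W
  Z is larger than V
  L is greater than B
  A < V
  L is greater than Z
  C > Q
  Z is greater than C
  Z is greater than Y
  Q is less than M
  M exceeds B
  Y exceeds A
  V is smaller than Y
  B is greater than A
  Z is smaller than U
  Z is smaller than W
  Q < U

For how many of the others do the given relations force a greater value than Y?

5

The elements the relations force above Y are Z, L, U, M, W — no chain reaches any other.
That is 5.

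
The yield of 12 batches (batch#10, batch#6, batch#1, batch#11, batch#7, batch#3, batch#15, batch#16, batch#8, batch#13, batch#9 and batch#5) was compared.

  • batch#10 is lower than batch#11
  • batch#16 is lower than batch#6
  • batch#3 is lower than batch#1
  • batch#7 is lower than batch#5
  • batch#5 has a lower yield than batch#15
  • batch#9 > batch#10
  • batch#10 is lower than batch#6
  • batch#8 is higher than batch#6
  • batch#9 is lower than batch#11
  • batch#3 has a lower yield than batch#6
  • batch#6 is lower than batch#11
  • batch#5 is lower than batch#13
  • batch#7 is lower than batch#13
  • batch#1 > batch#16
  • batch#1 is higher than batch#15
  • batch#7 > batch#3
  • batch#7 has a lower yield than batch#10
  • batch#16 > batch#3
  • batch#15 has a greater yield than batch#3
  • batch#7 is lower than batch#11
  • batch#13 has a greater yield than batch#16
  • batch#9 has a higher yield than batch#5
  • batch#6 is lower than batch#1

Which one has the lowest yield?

Chaining upward from batch#3: directly above it, batch#7, batch#16, batch#6, batch#15, batch#1; then batch#10, batch#5, batch#13, batch#8, batch#11; then batch#9.
That covers every other element, and nothing is given below batch#3, so batch#3 is the lowest yield.

batch#3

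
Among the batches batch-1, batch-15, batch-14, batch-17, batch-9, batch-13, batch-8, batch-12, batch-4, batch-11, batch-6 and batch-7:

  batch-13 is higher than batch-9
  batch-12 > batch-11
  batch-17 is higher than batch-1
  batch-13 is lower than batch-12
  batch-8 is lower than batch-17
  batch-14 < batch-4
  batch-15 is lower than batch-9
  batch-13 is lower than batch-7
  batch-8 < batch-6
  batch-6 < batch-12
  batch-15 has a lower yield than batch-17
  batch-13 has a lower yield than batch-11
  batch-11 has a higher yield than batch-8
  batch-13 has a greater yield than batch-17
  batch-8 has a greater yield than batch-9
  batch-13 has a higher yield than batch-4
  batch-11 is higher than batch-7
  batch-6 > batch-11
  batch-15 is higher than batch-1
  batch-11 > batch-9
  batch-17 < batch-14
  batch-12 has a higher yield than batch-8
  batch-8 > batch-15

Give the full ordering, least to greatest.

Each adjacent pair is fixed by a given relation: batch-1 < batch-15; batch-15 < batch-9; batch-9 < batch-8; batch-8 < batch-17; batch-17 < batch-14; batch-14 < batch-4; batch-4 < batch-13; batch-13 < batch-7; batch-7 < batch-11; batch-11 < batch-6; batch-6 < batch-12. Chaining them end to end gives the full order.

batch-1 < batch-15 < batch-9 < batch-8 < batch-17 < batch-14 < batch-4 < batch-13 < batch-7 < batch-11 < batch-6 < batch-12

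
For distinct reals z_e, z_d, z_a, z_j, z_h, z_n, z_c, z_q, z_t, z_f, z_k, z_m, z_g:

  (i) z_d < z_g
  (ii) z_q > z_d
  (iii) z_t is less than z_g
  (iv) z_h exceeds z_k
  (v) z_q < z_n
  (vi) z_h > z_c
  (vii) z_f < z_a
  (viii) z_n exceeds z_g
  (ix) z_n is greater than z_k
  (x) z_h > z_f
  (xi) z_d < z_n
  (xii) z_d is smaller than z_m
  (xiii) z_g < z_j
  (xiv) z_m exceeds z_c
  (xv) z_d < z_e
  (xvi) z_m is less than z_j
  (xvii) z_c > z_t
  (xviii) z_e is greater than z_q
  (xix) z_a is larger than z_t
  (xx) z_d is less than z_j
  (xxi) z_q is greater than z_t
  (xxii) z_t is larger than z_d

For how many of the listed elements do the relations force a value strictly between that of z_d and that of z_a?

Chaining upward from z_d reaches: z_t, z_c, z_h, z_g, z_m, z_j, z_q, z_e, z_n.
Chaining downward from z_a reaches: z_f, z_t.
Strictly between z_d and z_a are those in both lists: z_t — 1 element.

1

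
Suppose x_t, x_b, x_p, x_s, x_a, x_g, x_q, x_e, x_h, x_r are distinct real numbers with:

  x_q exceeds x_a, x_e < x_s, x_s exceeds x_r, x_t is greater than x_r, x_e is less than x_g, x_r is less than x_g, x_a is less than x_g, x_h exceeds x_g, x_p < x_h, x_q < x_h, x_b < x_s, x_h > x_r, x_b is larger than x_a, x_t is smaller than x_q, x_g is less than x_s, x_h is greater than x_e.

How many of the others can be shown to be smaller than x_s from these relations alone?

Directly below x_s: x_e, x_r, x_b, x_g.
One step further: x_a (5 so far).
Nothing else is reachable below x_s; 5 in all.

5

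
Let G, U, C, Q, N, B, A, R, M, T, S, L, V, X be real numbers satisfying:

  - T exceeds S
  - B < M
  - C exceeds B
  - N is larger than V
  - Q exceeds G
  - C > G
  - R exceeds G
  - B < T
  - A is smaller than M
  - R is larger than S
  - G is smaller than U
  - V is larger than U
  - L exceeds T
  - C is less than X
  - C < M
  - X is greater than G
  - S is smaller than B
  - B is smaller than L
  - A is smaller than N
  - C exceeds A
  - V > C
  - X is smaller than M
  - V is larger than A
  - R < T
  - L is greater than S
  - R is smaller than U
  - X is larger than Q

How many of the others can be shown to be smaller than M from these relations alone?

7

From M the given relations immediately reach B, A, C, X.
From those, S, G, Q — 7 in total.
Nothing else is reachable below M; 7 in all.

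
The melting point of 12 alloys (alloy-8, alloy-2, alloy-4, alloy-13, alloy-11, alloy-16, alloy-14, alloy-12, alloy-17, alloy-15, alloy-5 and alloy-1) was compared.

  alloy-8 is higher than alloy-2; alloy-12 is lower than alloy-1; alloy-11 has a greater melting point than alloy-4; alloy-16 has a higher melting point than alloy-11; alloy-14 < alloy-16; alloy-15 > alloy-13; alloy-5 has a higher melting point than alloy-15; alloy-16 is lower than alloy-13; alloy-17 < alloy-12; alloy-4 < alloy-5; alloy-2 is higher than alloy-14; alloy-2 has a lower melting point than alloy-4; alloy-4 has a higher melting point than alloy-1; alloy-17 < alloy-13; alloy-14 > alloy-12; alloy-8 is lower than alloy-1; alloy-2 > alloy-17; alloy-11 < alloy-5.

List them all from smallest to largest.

alloy-17 < alloy-12 < alloy-14 < alloy-2 < alloy-8 < alloy-1 < alloy-4 < alloy-11 < alloy-16 < alloy-13 < alloy-15 < alloy-5

Each adjacent pair is fixed by a given relation: alloy-17 < alloy-12; alloy-12 < alloy-14; alloy-14 < alloy-2; alloy-2 < alloy-8; alloy-8 < alloy-1; alloy-1 < alloy-4; alloy-4 < alloy-11; alloy-11 < alloy-16; alloy-16 < alloy-13; alloy-13 < alloy-15; alloy-15 < alloy-5. Chaining them end to end gives the full order.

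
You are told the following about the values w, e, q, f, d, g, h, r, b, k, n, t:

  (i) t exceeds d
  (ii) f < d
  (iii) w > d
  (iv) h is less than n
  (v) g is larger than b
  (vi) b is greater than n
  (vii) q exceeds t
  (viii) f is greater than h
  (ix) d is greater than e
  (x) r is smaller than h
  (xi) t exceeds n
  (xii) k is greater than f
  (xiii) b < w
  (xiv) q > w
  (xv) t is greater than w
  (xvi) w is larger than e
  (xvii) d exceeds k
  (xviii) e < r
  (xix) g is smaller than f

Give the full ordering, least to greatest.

The consecutive links are each given: e < r; r < h; h < n; n < b; b < g; g < f; f < k; k < d; d < w; w < t; t < q.

e < r < h < n < b < g < f < k < d < w < t < q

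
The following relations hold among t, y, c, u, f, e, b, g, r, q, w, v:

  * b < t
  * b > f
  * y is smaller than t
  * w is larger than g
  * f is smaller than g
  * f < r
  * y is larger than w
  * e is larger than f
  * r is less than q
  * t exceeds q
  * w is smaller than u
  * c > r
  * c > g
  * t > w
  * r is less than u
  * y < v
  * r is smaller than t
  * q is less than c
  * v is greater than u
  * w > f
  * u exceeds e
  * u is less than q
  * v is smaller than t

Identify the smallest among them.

g is not least since f < g; r is not least since f < r; w is not least since g < w; y is not least since w < y; e is not least since f < e; u is not least since e < u; b is not least since f < b; q is not least since r < q; v is not least since y < v; c is not least since r < c; t is not least since v < t.
Only f has nothing below it, so f is the smallest.

f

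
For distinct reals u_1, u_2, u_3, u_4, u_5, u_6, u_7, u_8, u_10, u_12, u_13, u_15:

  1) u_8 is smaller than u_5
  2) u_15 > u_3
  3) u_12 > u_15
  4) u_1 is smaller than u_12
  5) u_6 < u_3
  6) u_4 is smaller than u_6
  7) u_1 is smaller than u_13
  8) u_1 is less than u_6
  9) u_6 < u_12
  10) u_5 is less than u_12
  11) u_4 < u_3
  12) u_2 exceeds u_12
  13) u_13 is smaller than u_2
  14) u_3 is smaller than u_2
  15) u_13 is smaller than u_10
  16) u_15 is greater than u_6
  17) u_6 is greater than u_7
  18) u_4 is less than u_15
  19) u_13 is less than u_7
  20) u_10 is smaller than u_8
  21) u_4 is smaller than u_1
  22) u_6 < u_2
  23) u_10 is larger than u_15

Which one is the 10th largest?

u_13

Chaining the given pairs: u_4 < u_1 < u_13 < u_7 < u_6 < u_3 < u_15 < u_10 < u_8 < u_5 < u_12 < u_2.
The 10th largest is u_13.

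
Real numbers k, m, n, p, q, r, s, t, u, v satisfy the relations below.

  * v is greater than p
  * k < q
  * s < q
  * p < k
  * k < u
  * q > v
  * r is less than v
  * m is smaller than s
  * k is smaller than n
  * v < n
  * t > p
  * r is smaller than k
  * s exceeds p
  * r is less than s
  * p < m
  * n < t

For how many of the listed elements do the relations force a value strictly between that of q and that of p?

4

Chaining upward from p reaches: v, k, n, u, t, m, s.
Chaining downward from q reaches: r, v, k, m, s.
Strictly between p and q are those in both lists: v, k, m, s — 4 elements.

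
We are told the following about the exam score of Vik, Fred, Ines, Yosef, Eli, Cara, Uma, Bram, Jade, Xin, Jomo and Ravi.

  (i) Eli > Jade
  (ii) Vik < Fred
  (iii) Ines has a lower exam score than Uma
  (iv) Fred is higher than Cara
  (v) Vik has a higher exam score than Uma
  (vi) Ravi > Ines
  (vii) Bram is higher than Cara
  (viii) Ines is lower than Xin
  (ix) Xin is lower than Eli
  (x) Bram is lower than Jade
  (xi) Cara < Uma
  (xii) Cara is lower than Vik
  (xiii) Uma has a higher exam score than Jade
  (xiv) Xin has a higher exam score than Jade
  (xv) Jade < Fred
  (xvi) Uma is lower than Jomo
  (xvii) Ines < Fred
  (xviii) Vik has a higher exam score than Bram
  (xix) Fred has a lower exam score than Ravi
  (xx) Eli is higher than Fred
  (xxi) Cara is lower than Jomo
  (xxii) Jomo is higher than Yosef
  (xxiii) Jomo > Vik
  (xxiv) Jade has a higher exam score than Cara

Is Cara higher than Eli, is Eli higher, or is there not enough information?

Chaining the given relations: Cara < Bram < Jade < Uma < Vik < Fred < Eli.
So Eli is higher.

Eli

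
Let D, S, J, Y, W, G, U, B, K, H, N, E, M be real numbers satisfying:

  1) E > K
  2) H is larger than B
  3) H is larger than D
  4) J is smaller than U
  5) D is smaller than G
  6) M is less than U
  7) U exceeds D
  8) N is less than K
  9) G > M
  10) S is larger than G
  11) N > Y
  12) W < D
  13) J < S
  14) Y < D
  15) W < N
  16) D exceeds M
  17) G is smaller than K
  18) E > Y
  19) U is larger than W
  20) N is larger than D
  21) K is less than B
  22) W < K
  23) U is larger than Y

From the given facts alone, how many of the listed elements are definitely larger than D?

8

Directly above D: N, G, U, H.
One step further: K, S (6 so far).
One step further: B, E (8 so far).
No other element is forced above D by the given relations, so the count is 8.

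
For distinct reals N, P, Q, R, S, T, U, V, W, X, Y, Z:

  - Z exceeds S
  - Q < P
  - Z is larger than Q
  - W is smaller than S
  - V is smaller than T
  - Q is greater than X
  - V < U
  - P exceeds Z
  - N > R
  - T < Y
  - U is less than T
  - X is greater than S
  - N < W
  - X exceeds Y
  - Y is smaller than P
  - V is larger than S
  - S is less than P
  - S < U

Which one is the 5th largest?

Y

Piecing the relations together gives one ordering: R < N < W < S < V < U < T < Y < X < Q < Z < P.
Counting 5 from the largest end gives Y.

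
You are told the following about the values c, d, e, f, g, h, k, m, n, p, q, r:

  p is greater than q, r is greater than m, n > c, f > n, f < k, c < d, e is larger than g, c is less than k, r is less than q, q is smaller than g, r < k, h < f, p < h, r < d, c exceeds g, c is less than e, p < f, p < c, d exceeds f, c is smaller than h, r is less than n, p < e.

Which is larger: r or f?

f

r < q < p < c < h < f, by transitivity through q, p, c, h.
So r < f; f is the larger of the two.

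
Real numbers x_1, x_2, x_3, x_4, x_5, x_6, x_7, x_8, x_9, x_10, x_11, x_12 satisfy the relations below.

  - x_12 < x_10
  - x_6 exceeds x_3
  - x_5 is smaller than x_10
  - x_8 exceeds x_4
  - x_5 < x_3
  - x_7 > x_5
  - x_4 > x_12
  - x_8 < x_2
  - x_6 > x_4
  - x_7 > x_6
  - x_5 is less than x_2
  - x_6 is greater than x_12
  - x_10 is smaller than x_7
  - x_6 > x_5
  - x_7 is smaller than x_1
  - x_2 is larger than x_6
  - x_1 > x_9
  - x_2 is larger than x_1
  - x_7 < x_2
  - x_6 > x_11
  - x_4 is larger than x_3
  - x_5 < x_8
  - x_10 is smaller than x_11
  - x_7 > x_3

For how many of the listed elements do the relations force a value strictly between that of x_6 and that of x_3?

1

Chaining upward from x_3 reaches: x_4, x_8, x_7, x_1, x_2.
Chaining downward from x_6 reaches: x_12, x_5, x_10, x_4, x_11.
Strictly between x_3 and x_6 are those in both lists: x_4 — 1 element.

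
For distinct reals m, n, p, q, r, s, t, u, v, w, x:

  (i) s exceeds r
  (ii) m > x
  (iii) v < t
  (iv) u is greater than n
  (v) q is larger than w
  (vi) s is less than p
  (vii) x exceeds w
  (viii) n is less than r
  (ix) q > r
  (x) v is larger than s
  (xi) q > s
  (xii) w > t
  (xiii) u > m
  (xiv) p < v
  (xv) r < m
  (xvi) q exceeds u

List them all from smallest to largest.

The consecutive links are each given: n < r; r < s; s < p; p < v; v < t; t < w; w < x; x < m; m < u; u < q.

n < r < s < p < v < t < w < x < m < u < q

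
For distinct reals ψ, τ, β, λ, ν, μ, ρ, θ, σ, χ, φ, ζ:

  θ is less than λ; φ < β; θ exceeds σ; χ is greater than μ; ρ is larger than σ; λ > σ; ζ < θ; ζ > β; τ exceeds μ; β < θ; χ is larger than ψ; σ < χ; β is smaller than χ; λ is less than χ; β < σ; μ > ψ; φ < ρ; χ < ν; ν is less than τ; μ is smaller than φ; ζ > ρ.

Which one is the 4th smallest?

β

The consecutive relations fix a unique order: ψ < μ < φ < β < σ < ρ < ζ < θ < λ < χ < ν < τ.
The 4th smallest is β.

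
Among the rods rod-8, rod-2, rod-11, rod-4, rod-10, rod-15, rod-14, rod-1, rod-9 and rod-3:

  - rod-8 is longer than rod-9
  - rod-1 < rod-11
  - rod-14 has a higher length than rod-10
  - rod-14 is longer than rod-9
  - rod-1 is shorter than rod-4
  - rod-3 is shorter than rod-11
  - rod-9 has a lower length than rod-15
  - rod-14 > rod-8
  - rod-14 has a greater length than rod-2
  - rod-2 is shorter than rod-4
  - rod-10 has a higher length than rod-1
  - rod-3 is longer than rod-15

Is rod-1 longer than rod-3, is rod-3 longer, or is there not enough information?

undetermined

Following every chain through rod-1: above rod-1 we get rod-10, rod-4, rod-14, rod-11.
rod-3 is not reached, and no chain runs the other way from rod-3 to rod-1.
So the given relations leave the order of rod-1 and rod-3 undetermined.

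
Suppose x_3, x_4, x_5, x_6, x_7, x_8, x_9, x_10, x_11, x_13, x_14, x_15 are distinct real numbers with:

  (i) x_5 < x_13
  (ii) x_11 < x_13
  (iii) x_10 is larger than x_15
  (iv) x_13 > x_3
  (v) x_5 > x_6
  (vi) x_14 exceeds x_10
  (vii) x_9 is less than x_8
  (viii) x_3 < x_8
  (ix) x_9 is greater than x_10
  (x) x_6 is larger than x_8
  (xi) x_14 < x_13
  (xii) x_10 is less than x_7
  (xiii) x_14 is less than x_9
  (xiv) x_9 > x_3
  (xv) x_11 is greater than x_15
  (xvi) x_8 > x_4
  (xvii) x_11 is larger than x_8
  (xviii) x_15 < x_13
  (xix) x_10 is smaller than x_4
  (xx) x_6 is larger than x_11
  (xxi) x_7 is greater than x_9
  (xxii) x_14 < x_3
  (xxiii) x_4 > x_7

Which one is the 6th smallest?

x_7

The consecutive relations fix a unique order: x_15 < x_10 < x_14 < x_3 < x_9 < x_7 < x_4 < x_8 < x_11 < x_6 < x_5 < x_13.
The 6th smallest is x_7.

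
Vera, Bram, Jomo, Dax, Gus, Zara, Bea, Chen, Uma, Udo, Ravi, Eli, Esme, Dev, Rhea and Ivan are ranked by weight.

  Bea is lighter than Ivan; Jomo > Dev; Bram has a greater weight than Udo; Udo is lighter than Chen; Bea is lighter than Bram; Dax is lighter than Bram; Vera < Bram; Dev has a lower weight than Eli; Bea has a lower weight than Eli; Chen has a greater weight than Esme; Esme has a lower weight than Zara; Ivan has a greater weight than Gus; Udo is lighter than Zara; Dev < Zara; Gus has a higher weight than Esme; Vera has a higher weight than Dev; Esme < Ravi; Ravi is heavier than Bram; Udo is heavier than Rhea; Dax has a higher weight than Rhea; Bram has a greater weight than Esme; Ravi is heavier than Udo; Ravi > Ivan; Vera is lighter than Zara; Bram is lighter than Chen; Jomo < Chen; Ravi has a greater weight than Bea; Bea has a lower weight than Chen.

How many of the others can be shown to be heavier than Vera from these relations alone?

4

The elements the relations force above Vera are Bram, Chen, Zara, Ravi — no chain reaches any other.
That is 4.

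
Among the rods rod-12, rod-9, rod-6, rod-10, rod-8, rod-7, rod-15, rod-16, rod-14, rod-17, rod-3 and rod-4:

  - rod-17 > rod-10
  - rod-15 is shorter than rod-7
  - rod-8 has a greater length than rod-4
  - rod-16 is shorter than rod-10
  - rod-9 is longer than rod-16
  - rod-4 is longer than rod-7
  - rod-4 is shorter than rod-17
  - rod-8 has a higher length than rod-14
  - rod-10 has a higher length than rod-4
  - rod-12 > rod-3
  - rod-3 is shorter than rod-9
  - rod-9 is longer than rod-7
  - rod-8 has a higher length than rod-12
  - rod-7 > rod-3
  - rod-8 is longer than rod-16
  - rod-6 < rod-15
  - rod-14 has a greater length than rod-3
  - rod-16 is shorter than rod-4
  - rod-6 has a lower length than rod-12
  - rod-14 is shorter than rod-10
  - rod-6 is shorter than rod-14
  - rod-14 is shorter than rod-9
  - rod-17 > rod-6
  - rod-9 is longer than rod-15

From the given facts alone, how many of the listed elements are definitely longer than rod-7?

5

From rod-7 the given relations immediately reach rod-4, rod-9.
From those, rod-10, rod-17, rod-8 — 5 in total.
No other element is forced above rod-7 by the given relations, so the count is 5.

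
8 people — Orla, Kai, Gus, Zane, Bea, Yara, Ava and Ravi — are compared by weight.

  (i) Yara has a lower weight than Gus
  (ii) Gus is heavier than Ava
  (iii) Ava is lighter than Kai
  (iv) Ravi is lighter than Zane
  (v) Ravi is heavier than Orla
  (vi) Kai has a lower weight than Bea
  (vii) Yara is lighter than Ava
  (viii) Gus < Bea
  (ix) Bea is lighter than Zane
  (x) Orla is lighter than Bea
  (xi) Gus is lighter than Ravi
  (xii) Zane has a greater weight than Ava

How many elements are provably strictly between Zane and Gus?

2

The relations place Gus below Zane. An element lies strictly between them when it is forced above Gus and also forced below Zane.
Above Gus: {Bea, Ravi}. Below Zane: {Yara, Ava, Kai, Orla, Bea, Ravi}.
Intersection: {Bea, Ravi} — 2.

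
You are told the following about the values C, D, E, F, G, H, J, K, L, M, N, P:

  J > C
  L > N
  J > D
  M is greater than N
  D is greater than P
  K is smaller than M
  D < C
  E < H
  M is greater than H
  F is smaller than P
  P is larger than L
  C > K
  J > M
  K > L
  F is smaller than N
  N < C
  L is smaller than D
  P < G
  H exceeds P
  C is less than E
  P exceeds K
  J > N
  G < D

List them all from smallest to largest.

Each adjacent pair is fixed by a given relation: F < N; N < L; L < K; K < P; P < G; G < D; D < C; C < E; E < H; H < M; M < J. Chaining them end to end gives the full order.

F < N < L < K < P < G < D < C < E < H < M < J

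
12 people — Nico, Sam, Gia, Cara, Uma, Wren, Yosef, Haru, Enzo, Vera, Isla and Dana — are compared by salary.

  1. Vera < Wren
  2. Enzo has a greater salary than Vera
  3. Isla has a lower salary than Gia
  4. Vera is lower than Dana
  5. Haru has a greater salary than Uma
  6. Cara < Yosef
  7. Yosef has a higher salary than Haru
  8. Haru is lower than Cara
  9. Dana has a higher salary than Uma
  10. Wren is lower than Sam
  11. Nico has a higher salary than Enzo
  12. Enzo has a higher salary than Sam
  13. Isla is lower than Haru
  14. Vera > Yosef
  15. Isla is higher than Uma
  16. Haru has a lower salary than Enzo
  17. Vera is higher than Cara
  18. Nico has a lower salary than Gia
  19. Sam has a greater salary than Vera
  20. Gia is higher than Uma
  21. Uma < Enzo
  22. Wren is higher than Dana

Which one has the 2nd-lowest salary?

Chaining the given pairs: Uma < Isla < Haru < Cara < Yosef < Vera < Dana < Wren < Sam < Enzo < Nico < Gia.
The 2nd smallest is Isla.

Isla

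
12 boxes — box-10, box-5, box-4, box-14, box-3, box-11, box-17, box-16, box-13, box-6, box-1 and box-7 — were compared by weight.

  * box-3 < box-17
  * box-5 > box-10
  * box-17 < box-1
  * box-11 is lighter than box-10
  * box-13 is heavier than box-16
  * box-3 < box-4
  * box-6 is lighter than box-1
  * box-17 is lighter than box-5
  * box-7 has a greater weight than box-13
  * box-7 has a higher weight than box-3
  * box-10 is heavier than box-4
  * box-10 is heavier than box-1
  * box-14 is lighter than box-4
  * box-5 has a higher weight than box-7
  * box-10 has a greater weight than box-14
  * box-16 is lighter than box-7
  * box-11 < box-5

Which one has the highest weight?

Chaining downward from box-5: directly below it, box-17, box-11, box-10, box-7; then box-3, box-16, box-14, box-13, box-4, box-1; then box-6.
That covers every other element, and nothing is given above box-5, so box-5 is the highest weight.

box-5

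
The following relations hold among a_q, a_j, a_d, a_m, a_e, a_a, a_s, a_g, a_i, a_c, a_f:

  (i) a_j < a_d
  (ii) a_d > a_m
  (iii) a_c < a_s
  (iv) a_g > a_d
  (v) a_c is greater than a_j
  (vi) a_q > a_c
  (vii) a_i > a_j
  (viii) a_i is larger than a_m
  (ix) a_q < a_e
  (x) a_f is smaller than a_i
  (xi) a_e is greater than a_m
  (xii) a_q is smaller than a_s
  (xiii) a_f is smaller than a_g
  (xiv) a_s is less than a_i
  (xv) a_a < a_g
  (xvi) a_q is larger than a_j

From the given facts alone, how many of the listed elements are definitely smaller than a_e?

4

From a_e the given relations immediately reach a_m, a_q.
From those, a_j, a_c — 4 in total.
No other element is forced below a_e by the given relations, so the count is 4.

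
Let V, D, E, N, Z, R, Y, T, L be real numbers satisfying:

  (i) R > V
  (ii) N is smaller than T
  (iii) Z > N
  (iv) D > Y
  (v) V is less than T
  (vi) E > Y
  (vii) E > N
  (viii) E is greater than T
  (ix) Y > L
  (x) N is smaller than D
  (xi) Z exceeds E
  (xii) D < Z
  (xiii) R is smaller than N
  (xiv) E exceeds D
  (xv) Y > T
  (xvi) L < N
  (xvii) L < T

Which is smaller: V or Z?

V

Following the relations from V: V < R < N < T < Y < D < E < Z.
So V < Z; V is the smaller of the two.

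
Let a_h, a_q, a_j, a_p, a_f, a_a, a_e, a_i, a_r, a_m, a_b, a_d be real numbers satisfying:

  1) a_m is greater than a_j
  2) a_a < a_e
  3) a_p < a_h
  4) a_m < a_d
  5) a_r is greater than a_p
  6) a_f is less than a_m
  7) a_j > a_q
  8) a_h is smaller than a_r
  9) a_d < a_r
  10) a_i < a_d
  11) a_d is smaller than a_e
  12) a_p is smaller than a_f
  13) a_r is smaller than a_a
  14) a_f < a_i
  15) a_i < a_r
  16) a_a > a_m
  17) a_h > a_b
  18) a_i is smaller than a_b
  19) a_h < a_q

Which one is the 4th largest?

a_d

The consecutive relations fix a unique order: a_p < a_f < a_i < a_b < a_h < a_q < a_j < a_m < a_d < a_r < a_a < a_e.
Counting 4 from the largest end gives a_d.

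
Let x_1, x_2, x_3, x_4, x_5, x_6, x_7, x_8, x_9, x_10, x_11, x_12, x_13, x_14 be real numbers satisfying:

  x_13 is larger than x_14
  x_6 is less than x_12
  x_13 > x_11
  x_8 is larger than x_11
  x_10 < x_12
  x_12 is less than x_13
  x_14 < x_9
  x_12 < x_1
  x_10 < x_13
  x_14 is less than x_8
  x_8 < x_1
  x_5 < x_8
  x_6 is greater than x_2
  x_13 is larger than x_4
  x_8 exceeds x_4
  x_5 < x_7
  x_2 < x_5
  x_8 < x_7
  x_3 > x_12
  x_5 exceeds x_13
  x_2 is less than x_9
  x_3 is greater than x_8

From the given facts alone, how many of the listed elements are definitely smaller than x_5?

From x_5 the given relations immediately reach x_2, x_13.
From those, x_4, x_14, x_10, x_12, x_11 — 7 in total.
From those, x_6 — 8 in total.
Nothing else is reachable below x_5; 8 in all.

8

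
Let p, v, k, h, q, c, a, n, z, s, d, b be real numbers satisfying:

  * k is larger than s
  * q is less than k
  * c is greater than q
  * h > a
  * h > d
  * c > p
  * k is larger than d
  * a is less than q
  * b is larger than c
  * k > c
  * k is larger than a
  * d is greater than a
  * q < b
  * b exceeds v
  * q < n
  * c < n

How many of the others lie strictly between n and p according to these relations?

1

The relations place p below n. An element lies strictly between them when it is forced above p and also forced below n.
Above p: {c, k, b}. Below n: {a, q, c}.
Intersection: {c} — 1.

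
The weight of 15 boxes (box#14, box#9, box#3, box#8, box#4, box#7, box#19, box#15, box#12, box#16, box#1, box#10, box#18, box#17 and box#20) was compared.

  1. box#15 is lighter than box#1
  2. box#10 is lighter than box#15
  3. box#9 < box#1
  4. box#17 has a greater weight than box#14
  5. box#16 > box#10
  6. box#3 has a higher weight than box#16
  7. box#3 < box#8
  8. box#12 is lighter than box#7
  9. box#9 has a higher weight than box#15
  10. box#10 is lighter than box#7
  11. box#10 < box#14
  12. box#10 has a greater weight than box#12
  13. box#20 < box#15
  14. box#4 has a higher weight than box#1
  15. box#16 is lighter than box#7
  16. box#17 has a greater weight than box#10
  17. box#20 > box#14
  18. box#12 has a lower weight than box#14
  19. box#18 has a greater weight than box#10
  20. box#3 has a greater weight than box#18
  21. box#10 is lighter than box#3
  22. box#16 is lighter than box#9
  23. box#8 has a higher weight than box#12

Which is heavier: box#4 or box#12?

box#4

Chaining the given relations: box#12 < box#14 < box#20 < box#15 < box#9 < box#1 < box#4.
So box#12 < box#4; box#4 is the heavier of the two.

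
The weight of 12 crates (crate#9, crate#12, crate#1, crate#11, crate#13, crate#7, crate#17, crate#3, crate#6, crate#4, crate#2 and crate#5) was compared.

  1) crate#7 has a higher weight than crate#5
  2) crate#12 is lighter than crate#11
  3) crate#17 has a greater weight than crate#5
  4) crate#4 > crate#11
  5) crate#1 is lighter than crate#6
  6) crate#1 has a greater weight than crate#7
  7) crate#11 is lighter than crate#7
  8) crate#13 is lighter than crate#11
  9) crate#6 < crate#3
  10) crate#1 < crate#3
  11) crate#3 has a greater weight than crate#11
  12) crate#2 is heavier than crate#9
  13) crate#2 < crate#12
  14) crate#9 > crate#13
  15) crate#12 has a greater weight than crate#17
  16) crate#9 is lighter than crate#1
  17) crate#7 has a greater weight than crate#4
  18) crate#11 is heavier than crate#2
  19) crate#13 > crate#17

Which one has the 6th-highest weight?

crate#11

Piecing the relations together gives one ordering: crate#5 < crate#17 < crate#13 < crate#9 < crate#2 < crate#12 < crate#11 < crate#4 < crate#7 < crate#1 < crate#6 < crate#3.
The 6th largest is crate#11.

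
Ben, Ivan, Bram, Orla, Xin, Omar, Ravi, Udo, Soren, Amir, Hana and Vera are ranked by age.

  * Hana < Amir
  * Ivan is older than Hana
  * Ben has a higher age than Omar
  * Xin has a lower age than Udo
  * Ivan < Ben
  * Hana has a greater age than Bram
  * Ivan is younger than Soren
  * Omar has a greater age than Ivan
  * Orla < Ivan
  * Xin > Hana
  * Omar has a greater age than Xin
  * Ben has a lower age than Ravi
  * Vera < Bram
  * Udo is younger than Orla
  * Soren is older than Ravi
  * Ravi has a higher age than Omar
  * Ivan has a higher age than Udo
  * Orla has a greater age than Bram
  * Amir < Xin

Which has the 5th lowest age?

Chaining the given pairs: Vera < Bram < Hana < Amir < Xin < Udo < Orla < Ivan < Omar < Ben < Ravi < Soren.
The 5th smallest is Xin.

Xin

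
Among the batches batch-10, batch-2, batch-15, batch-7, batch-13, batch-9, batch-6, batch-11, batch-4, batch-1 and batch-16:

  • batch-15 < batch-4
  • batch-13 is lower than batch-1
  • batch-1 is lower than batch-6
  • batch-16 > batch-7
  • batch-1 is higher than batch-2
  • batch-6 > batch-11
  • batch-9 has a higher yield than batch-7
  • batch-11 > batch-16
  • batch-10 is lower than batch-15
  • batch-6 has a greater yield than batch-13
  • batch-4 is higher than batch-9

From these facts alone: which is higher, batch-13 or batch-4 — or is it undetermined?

Following every chain through batch-13: above batch-13 we get batch-1, batch-6.
batch-4 is not reached, and no chain runs the other way from batch-4 to batch-13.
So the given relations leave the order of batch-13 and batch-4 undetermined.

undetermined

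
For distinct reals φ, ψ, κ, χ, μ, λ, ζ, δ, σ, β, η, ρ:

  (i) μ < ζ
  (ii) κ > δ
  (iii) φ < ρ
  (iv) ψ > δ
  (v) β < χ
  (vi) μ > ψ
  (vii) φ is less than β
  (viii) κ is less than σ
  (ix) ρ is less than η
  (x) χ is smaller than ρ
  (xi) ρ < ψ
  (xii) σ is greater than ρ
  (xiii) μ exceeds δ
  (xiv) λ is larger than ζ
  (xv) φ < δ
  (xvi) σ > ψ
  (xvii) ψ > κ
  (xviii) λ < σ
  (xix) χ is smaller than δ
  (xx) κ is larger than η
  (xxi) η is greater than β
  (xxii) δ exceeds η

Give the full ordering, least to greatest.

φ < β < χ < ρ < η < δ < κ < ψ < μ < ζ < λ < σ

Each adjacent pair is fixed by a given relation: φ < β; β < χ; χ < ρ; ρ < η; η < δ; δ < κ; κ < ψ; ψ < μ; μ < ζ; ζ < λ; λ < σ. Chaining them end to end gives the full order.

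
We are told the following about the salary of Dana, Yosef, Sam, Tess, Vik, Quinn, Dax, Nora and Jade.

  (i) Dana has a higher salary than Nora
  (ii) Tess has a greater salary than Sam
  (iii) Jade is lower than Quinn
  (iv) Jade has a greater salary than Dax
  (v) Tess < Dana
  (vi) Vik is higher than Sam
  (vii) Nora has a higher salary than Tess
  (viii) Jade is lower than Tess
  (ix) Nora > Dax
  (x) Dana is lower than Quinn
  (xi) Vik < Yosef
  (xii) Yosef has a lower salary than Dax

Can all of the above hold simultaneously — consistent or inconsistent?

The single ordering Sam < Vik < Yosef < Dax < Jade < Tess < Nora < Dana < Quinn satisfies every listed relation, so no contradiction arises.

consistent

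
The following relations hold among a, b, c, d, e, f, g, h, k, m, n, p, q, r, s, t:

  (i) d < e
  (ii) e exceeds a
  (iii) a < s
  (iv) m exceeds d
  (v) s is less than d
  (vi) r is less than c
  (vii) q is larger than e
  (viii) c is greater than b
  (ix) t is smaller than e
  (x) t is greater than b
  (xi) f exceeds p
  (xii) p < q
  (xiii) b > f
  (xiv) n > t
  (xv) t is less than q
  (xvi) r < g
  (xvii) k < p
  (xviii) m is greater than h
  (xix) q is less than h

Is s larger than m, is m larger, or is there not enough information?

m

s < d < e < q < h < m, by transitivity through d, e, q, h.
So m is larger.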